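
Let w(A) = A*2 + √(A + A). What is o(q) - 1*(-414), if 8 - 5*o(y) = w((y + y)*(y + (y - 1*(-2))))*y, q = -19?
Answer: 54062/5 + 228*√19/5 ≈ 11011.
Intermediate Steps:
w(A) = 2*A + √2*√A (w(A) = 2*A + √(2*A) = 2*A + √2*√A)
o(y) = 8/5 - y*(2*√(y*(2 + 2*y)) + 4*y*(2 + 2*y))/5 (o(y) = 8/5 - (2*((y + y)*(y + (y - 1*(-2)))) + √2*√((y + y)*(y + (y - 1*(-2)))))*y/5 = 8/5 - (2*((2*y)*(y + (y + 2))) + √2*√((2*y)*(y + (y + 2))))*y/5 = 8/5 - (2*((2*y)*(y + (2 + y))) + √2*√((2*y)*(y + (2 + y))))*y/5 = 8/5 - (2*((2*y)*(2 + 2*y)) + √2*√((2*y)*(2 + 2*y)))*y/5 = 8/5 - (2*(2*y*(2 + 2*y)) + √2*√(2*y*(2 + 2*y)))*y/5 = 8/5 - (4*y*(2 + 2*y) + √2*(√2*√(y*(2 + 2*y))))*y/5 = 8/5 - (4*y*(2 + 2*y) + 2*√(y*(2 + 2*y)))*y/5 = 8/5 - (2*√(y*(2 + 2*y)) + 4*y*(2 + 2*y))*y/5 = 8/5 - y*(2*√(y*(2 + 2*y)) + 4*y*(2 + 2*y))/5)
o(q) - 1*(-414) = (8/5 - ⅖*(-19)*(√2*√(-19*(1 - 19)) + 4*(-19)*(1 - 19))) - 1*(-414) = (8/5 - ⅖*(-19)*(√2*√(-19*(-18)) + 4*(-19)*(-18))) + 414 = (8/5 - ⅖*(-19)*(√2*√342 + 1368)) + 414 = (8/5 - ⅖*(-19)*(√2*(3*√38) + 1368)) + 414 = (8/5 - ⅖*(-19)*(6*√19 + 1368)) + 414 = (8/5 - ⅖*(-19)*(1368 + 6*√19)) + 414 = (8/5 + (51984/5 + 228*√19/5)) + 414 = (51992/5 + 228*√19/5) + 414 = 54062/5 + 228*√19/5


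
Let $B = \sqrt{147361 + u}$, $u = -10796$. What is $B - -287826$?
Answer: $287826 + \sqrt{136565} \approx 2.882 \cdot 10^{5}$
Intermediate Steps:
$B = \sqrt{136565}$ ($B = \sqrt{147361 - 10796} = \sqrt{136565} \approx 369.55$)
$B - -287826 = \sqrt{136565} - -287826 = \sqrt{136565} + 287826 = 287826 + \sqrt{136565}$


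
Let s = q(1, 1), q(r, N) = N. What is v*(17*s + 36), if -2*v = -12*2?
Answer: 636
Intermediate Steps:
v = 12 (v = -(-6)*2 = -1/2*(-24) = 12)
s = 1
v*(17*s + 36) = 12*(17*1 + 36) = 12*(17 + 36) = 12*53 = 636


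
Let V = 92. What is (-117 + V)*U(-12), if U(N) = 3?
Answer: -75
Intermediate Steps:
(-117 + V)*U(-12) = (-117 + 92)*3 = -25*3 = -75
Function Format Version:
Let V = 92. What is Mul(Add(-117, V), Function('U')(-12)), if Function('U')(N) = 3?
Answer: -75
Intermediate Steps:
Mul(Add(-117, V), Function('U')(-12)) = Mul(Add(-117, 92), 3) = Mul(-25, 3) = -75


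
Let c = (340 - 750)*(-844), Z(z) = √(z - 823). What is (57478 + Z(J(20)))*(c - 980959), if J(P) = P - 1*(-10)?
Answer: -36493874282 - 634919*I*√793 ≈ -3.6494e+10 - 1.7879e+7*I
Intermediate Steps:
J(P) = 10 + P (J(P) = P + 10 = 10 + P)
Z(z) = √(-823 + z)
c = 346040 (c = -410*(-844) = 346040)
(57478 + Z(J(20)))*(c - 980959) = (57478 + √(-823 + (10 + 20)))*(346040 - 980959) = (57478 + √(-823 + 30))*(-634919) = (57478 + √(-793))*(-634919) = (57478 + I*√793)*(-634919) = -36493874282 - 634919*I*√793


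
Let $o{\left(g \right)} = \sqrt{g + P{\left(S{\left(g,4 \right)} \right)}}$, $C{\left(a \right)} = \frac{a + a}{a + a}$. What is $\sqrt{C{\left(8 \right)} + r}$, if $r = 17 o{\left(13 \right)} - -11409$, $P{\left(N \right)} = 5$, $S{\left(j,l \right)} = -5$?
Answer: $\sqrt{11410 + 51 \sqrt{2}} \approx 107.15$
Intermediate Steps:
$C{\left(a \right)} = 1$ ($C{\left(a \right)} = \frac{2 a}{2 a} = 2 a \frac{1}{2 a} = 1$)
$o{\left(g \right)} = \sqrt{5 + g}$ ($o{\left(g \right)} = \sqrt{g + 5} = \sqrt{5 + g}$)
$r = 11409 + 51 \sqrt{2}$ ($r = 17 \sqrt{5 + 13} - -11409 = 17 \sqrt{18} + 11409 = 17 \cdot 3 \sqrt{2} + 11409 = 51 \sqrt{2} + 11409 = 11409 + 51 \sqrt{2} \approx 11481.0$)
$\sqrt{C{\left(8 \right)} + r} = \sqrt{1 + \left(11409 + 51 \sqrt{2}\right)} = \sqrt{11410 + 51 \sqrt{2}}$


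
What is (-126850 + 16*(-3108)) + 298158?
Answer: 121580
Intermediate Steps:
(-126850 + 16*(-3108)) + 298158 = (-126850 - 49728) + 298158 = -176578 + 298158 = 121580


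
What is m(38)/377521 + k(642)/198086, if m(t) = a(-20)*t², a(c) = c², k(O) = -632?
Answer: 57087940164/37390812403 ≈ 1.5268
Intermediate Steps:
m(t) = 400*t² (m(t) = (-20)²*t² = 400*t²)
m(38)/377521 + k(642)/198086 = (400*38²)/377521 - 632/198086 = (400*1444)*(1/377521) - 632*1/198086 = 577600*(1/377521) - 316/99043 = 577600/377521 - 316/99043 = 57087940164/37390812403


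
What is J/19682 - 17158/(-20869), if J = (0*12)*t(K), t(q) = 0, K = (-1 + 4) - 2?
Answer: 17158/20869 ≈ 0.82218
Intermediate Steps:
K = 1 (K = 3 - 2 = 1)
J = 0 (J = (0*12)*0 = 0*0 = 0)
J/19682 - 17158/(-20869) = 0/19682 - 17158/(-20869) = 0*(1/19682) - 17158*(-1/20869) = 0 + 17158/20869 = 17158/20869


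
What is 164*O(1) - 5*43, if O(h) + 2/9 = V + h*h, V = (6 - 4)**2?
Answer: 5117/9 ≈ 568.56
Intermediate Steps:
V = 4 (V = 2**2 = 4)
O(h) = 34/9 + h**2 (O(h) = -2/9 + (4 + h*h) = -2/9 + (4 + h**2) = 34/9 + h**2)
164*O(1) - 5*43 = 164*(34/9 + 1**2) - 5*43 = 164*(34/9 + 1) - 215 = 164*(43/9) - 215 = 7052/9 - 215 = 5117/9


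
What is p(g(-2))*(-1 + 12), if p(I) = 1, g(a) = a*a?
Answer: 11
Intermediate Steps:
g(a) = a**2
p(g(-2))*(-1 + 12) = 1*(-1 + 12) = 1*11 = 11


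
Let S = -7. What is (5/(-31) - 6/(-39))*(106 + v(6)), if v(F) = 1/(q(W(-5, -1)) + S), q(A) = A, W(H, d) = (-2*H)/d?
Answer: -5403/6851 ≈ -0.78864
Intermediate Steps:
W(H, d) = -2*H/d
v(F) = -1/17 (v(F) = 1/(-2*(-5)/(-1) - 7) = 1/(-2*(-5)*(-1) - 7) = 1/(-10 - 7) = 1/(-17) = -1/17)
(5/(-31) - 6/(-39))*(106 + v(6)) = (5/(-31) - 6/(-39))*(106 - 1/17) = (5*(-1/31) - 6*(-1/39))*(1801/17) = (-5/31 + 2/13)*(1801/17) = -3/403*1801/17 = -5403/6851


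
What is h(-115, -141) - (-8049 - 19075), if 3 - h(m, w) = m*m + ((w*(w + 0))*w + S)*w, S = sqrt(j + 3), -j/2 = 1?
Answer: -395240118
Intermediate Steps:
j = -2 (j = -2*1 = -2)
S = 1 (S = sqrt(-2 + 3) = sqrt(1) = 1)
h(m, w) = 3 - m**2 - w*(1 + w**3) (h(m, w) = 3 - (m*m + ((w*(w + 0))*w + 1)*w) = 3 - (m**2 + ((w*w)*w + 1)*w) = 3 - (m**2 + (w**2*w + 1)*w) = 3 - (m**2 + (w**3 + 1)*w) = 3 - (m**2 + (1 + w**3)*w) = 3 - (m**2 + w*(1 + w**3)) = 3 + (-m**2 - w*(1 + w**3)) = 3 - m**2 - w*(1 + w**3))
h(-115, -141) - (-8049 - 19075) = (3 - 1*(-141) - 1*(-115)**2 - 1*(-141)**4) - (-8049 - 19075) = (3 + 141 - 1*13225 - 1*395254161) - 1*(-27124) = (3 + 141 - 13225 - 395254161) + 27124 = -395267242 + 27124 = -395240118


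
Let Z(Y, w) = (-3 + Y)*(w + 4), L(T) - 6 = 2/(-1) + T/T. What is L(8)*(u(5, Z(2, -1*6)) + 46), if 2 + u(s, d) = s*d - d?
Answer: 260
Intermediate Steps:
L(T) = 5 (L(T) = 6 + (2/(-1) + T/T) = 6 + (2*(-1) + 1) = 6 + (-2 + 1) = 6 - 1 = 5)
Z(Y, w) = (-3 + Y)*(4 + w)
u(s, d) = -2 - d + d*s (u(s, d) = -2 + (s*d - d) = -2 + (d*s - d) = -2 + (-d + d*s) = -2 - d + d*s)
L(8)*(u(5, Z(2, -1*6)) + 46) = 5*((-2 - (-12 - (-3)*6 + 4*2 + 2*(-1*6)) + (-12 - (-3)*6 + 4*2 + 2*(-1*6))*5) + 46) = 5*((-2 - (-12 - 3*(-6) + 8 + 2*(-6)) + (-12 - 3*(-6) + 8 + 2*(-6))*5) + 46) = 5*((-2 - (-12 + 18 + 8 - 12) + (-12 + 18 + 8 - 12)*5) + 46) = 5*((-2 - 1*2 + 2*5) + 46) = 5*((-2 - 2 + 10) + 46) = 5*(6 + 46) = 5*52 = 260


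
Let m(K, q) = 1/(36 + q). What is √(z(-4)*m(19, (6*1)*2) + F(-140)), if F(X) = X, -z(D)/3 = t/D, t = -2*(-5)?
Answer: 5*I*√358/8 ≈ 11.826*I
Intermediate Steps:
t = 10
z(D) = -30/D
√(z(-4)*m(19, (6*1)*2) + F(-140)) = √((-30/(-4))/(36 + (6*1)*2) - 140) = √((-30*(-¼))/(36 + 6*2) - 140) = √(15/(2*(36 + 12)) - 140) = √((15/2)/48 - 140) = √((15/2)*(1/48) - 140) = √(5/32 - 140) = √(-4475/32) = 5*I*√358/8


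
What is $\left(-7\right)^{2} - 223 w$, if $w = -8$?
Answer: $1833$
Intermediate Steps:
$\left(-7\right)^{2} - 223 w = \left(-7\right)^{2} - -1784 = 49 + 1784 = 1833$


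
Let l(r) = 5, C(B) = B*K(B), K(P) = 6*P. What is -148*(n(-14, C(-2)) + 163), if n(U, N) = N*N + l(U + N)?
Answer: -110112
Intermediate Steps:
C(B) = 6*B² (C(B) = B*(6*B) = 6*B²)
n(U, N) = 5 + N² (n(U, N) = N*N + 5 = N² + 5 = 5 + N²)
-148*(n(-14, C(-2)) + 163) = -148*((5 + (6*(-2)²)²) + 163) = -148*((5 + (6*4)²) + 163) = -148*((5 + 24²) + 163) = -148*((5 + 576) + 163) = -148*(581 + 163) = -148*744 = -110112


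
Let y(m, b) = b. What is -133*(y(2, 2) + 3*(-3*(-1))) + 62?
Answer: -1401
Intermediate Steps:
-133*(y(2, 2) + 3*(-3*(-1))) + 62 = -133*(2 + 3*(-3*(-1))) + 62 = -133*(2 + 3*3) + 62 = -133*(2 + 9) + 62 = -133*11 + 62 = -1463 + 62 = -1401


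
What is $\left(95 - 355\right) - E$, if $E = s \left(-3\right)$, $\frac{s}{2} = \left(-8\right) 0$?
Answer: $-260$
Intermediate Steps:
$s = 0$ ($s = 2 \left(\left(-8\right) 0\right) = 2 \cdot 0 = 0$)
$E = 0$ ($E = 0 \left(-3\right) = 0$)
$\left(95 - 355\right) - E = \left(95 - 355\right) - 0 = \left(95 - 355\right) + 0 = -260 + 0 = -260$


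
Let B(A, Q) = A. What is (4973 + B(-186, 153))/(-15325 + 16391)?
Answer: 4787/1066 ≈ 4.4906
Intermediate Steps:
(4973 + B(-186, 153))/(-15325 + 16391) = (4973 - 186)/(-15325 + 16391) = 4787/1066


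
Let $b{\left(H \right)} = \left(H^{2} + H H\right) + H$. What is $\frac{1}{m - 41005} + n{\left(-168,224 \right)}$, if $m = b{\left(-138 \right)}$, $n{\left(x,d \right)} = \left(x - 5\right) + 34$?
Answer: $- \frac{424646}{3055} \approx -139.0$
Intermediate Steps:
$n{\left(x,d \right)} = 29 + x$ ($n{\left(x,d \right)} = \left(-5 + x\right) + 34 = 29 + x$)
$b{\left(H \right)} = H + 2 H^{2}$ ($b{\left(H \right)} = \left(H^{2} + H^{2}\right) + H = 2 H^{2} + H = H + 2 H^{2}$)
$m = 37950$ ($m = - 138 \left(1 + 2 \left(-138\right)\right) = - 138 \left(1 - 276\right) = \left(-138\right) \left(-275\right) = 37950$)
$\frac{1}{m - 41005} + n{\left(-168,224 \right)} = \frac{1}{37950 - 41005} + \left(29 - 168\right) = \frac{1}{-3055} - 139 = - \frac{1}{3055} - 139 = - \frac{424646}{3055}$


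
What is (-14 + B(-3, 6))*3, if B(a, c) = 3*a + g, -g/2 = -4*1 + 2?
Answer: -57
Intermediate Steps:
g = 4 (g = -2*(-4*1 + 2) = -2*(-4 + 2) = -2*(-2) = 4)
B(a, c) = 4 + 3*a (B(a, c) = 3*a + 4 = 4 + 3*a)
(-14 + B(-3, 6))*3 = (-14 + (4 + 3*(-3)))*3 = (-14 + (4 - 9))*3 = (-14 - 5)*3 = -19*3 = -57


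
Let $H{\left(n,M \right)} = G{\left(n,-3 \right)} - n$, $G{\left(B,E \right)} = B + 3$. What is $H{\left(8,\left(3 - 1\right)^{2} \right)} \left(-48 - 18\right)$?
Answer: $-198$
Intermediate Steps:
$G{\left(B,E \right)} = 3 + B$
$H{\left(n,M \right)} = 3$ ($H{\left(n,M \right)} = \left(3 + n\right) - n = 3$)
$H{\left(8,\left(3 - 1\right)^{2} \right)} \left(-48 - 18\right) = 3 \left(-48 - 18\right) = 3 \left(-66\right) = -198$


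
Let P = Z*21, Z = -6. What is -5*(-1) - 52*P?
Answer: 6557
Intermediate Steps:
P = -126 (P = -6*21 = -126)
-5*(-1) - 52*P = -5*(-1) - 52*(-126) = 5 + 6552 = 6557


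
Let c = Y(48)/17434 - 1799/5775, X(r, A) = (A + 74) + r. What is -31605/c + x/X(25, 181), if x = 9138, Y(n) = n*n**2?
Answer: -31622142331761/6073050340 ≈ -5207.0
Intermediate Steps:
X(r, A) = 74 + A + r (X(r, A) = (74 + A) + r = 74 + A + r)
Y(n) = n**3
c = 43378931/7191525 (c = 48**3/17434 - 1799/5775 = 110592*(1/17434) - 1799*1/5775 = 55296/8717 - 257/825 = 43378931/7191525 ≈ 6.0320)
-31605/c + x/X(25, 181) = -31605/43378931/7191525 + 9138/(74 + 181 + 25) = -31605*7191525/43378931 + 9138/280 = -227288147625/43378931 + 9138*(1/280) = -227288147625/43378931 + 4569/140 = -31622142331761/6073050340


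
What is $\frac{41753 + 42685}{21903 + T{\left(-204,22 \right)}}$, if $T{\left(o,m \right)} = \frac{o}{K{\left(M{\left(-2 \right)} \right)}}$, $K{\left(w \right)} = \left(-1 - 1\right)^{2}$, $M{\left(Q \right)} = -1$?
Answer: $\frac{4691}{1214} \approx 3.8641$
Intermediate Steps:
$K{\left(w \right)} = 4$ ($K{\left(w \right)} = \left(-2\right)^{2} = 4$)
$T{\left(o,m \right)} = \frac{o}{4}$
$\frac{41753 + 42685}{21903 + T{\left(-204,22 \right)}} = \frac{41753 + 42685}{21903 + \frac{1}{4} \left(-204\right)} = \frac{84438}{21903 - 51} = \frac{84438}{21852} = 84438 \cdot \frac{1}{21852} = \frac{4691}{1214}$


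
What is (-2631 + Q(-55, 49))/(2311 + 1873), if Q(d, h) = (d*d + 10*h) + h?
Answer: 933/4184 ≈ 0.22299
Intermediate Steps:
Q(d, h) = d**2 + 11*h (Q(d, h) = (d**2 + 10*h) + h = d**2 + 11*h)
(-2631 + Q(-55, 49))/(2311 + 1873) = (-2631 + ((-55)**2 + 11*49))/(2311 + 1873) = (-2631 + (3025 + 539))/4184 = (-2631 + 3564)*(1/4184) = 933*(1/4184) = 933/4184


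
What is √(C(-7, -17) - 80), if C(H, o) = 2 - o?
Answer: I*√61 ≈ 7.8102*I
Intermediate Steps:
√(C(-7, -17) - 80) = √((2 - 1*(-17)) - 80) = √((2 + 17) - 80) = √(19 - 80) = √(-61) = I*√61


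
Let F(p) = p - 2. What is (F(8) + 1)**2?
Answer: 49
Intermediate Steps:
F(p) = -2 + p
(F(8) + 1)**2 = ((-2 + 8) + 1)**2 = (6 + 1)**2 = 7**2 = 49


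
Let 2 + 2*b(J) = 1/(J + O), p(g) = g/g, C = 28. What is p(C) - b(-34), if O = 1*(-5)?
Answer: 157/78 ≈ 2.0128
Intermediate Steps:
p(g) = 1
O = -5
b(J) = -1 + 1/(2*(-5 + J)) (b(J) = -1 + 1/(2*(J - 5)) = -1 + 1/(2*(-5 + J)))
p(C) - b(-34) = 1 - (11/2 - 1*(-34))/(-5 - 34) = 1 - (11/2 + 34)/(-39) = 1 - (-1)*79/(39*2) = 1 - 1*(-79/78) = 1 + 79/78 = 157/78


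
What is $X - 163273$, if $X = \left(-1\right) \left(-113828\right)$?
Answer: $-49445$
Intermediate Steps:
$X = 113828$
$X - 163273 = 113828 - 163273 = -49445$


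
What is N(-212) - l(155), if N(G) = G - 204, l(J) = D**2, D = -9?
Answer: -497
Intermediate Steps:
l(J) = 81 (l(J) = (-9)**2 = 81)
N(G) = -204 + G
N(-212) - l(155) = (-204 - 212) - 1*81 = -416 - 81 = -497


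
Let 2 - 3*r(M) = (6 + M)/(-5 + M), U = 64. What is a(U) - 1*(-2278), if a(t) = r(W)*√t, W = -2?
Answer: 15994/7 ≈ 2284.9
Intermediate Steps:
r(M) = ⅔ - (6 + M)/(3*(-5 + M))
a(t) = 6*√t/7 (a(t) = ((-16 - 2)/(3*(-5 - 2)))*√t = ((⅓)*(-18)/(-7))*√t = ((⅓)*(-⅐)*(-18))*√t = 6*√t/7)
a(U) - 1*(-2278) = 6*√64/7 - 1*(-2278) = (6/7)*8 + 2278 = 48/7 + 2278 = 15994/7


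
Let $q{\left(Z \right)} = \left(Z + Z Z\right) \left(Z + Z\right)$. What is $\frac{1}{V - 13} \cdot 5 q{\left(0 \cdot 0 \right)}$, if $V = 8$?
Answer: $0$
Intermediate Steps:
$q{\left(Z \right)} = 2 Z \left(Z + Z^{2}\right)$ ($q{\left(Z \right)} = \left(Z + Z^{2}\right) 2 Z = 2 Z \left(Z + Z^{2}\right)$)
$\frac{1}{V - 13} \cdot 5 q{\left(0 \cdot 0 \right)} = \frac{1}{8 - 13} \cdot 5 \cdot 2 \left(0 \cdot 0\right)^{2} \left(1 + 0 \cdot 0\right) = \frac{1}{-5} \cdot 5 \cdot 2 \cdot 0^{2} \left(1 + 0\right) = \left(- \frac{1}{5}\right) 5 \cdot 2 \cdot 0 \cdot 1 = \left(-1\right) 0 = 0$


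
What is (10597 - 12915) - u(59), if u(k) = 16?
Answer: -2334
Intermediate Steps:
(10597 - 12915) - u(59) = (10597 - 12915) - 1*16 = -2318 - 16 = -2334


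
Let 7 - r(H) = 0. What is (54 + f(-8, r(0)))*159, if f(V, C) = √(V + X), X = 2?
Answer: 8586 + 159*I*√6 ≈ 8586.0 + 389.47*I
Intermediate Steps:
r(H) = 7 (r(H) = 7 - 1*0 = 7 + 0 = 7)
f(V, C) = √(2 + V) (f(V, C) = √(V + 2) = √(2 + V))
(54 + f(-8, r(0)))*159 = (54 + √(2 - 8))*159 = (54 + √(-6))*159 = (54 + I*√6)*159 = 8586 + 159*I*√6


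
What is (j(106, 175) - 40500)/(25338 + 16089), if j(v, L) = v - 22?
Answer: -13472/13809 ≈ -0.97560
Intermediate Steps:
j(v, L) = -22 + v
(j(106, 175) - 40500)/(25338 + 16089) = ((-22 + 106) - 40500)/(25338 + 16089) = (84 - 40500)/41427 = -40416*1/41427 = -13472/13809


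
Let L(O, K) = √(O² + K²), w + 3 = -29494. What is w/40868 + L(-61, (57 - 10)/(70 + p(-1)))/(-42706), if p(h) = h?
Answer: -29497/40868 - √17717890/2946714 ≈ -0.72319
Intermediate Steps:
w = -29497 (w = -3 - 29494 = -29497)
L(O, K) = √(K² + O²)
w/40868 + L(-61, (57 - 10)/(70 + p(-1)))/(-42706) = -29497/40868 + √(((57 - 10)/(70 - 1))² + (-61)²)/(-42706) = -29497*1/40868 + √((47/69)² + 3721)*(-1/42706) = -29497/40868 + √((47*(1/69))² + 3721)*(-1/42706) = -29497/40868 + √((47/69)² + 3721)*(-1/42706) = -29497/40868 + √(2209/4761 + 3721)*(-1/42706) = -29497/40868 + √(17717890/4761)*(-1/42706) = -29497/40868 + (√17717890/69)*(-1/42706) = -29497/40868 - √17717890/2946714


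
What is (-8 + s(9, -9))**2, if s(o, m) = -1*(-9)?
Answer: 1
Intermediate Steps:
s(o, m) = 9
(-8 + s(9, -9))**2 = (-8 + 9)**2 = 1**2 = 1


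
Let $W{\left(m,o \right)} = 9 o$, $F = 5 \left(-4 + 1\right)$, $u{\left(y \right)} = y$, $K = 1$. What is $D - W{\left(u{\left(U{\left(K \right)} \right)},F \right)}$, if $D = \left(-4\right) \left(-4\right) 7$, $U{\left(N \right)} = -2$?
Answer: $247$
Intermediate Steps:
$F = -15$ ($F = 5 \left(-3\right) = -15$)
$D = 112$ ($D = 16 \cdot 7 = 112$)
$D - W{\left(u{\left(U{\left(K \right)} \right)},F \right)} = 112 - 9 \left(-15\right) = 112 - -135 = 112 + 135 = 247$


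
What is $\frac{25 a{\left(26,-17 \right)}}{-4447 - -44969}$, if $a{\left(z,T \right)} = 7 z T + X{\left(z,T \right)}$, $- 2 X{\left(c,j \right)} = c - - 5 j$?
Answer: $- \frac{153225}{81044} \approx -1.8906$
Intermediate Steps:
$X{\left(c,j \right)} = - \frac{5 j}{2} - \frac{c}{2}$ ($X{\left(c,j \right)} = - \frac{c - - 5 j}{2} = - \frac{c + 5 j}{2} = - \frac{5 j}{2} - \frac{c}{2}$)
$a{\left(z,T \right)} = - \frac{5 T}{2} - \frac{z}{2} + 7 T z$ ($a{\left(z,T \right)} = 7 z T - \left(\frac{z}{2} + \frac{5 T}{2}\right) = 7 T z - \left(\frac{z}{2} + \frac{5 T}{2}\right) = - \frac{5 T}{2} - \frac{z}{2} + 7 T z$)
$\frac{25 a{\left(26,-17 \right)}}{-4447 - -44969} = \frac{25 \left(\left(- \frac{5}{2}\right) \left(-17\right) - 13 + 7 \left(-17\right) 26\right)}{-4447 - -44969} = \frac{25 \left(\frac{85}{2} - 13 - 3094\right)}{-4447 + 44969} = \frac{25 \left(- \frac{6129}{2}\right)}{40522} = \left(- \frac{153225}{2}\right) \frac{1}{40522} = - \frac{153225}{81044}$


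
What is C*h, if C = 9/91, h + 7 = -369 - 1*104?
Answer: -4320/91 ≈ -47.473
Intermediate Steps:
h = -480 (h = -7 + (-369 - 1*104) = -7 + (-369 - 104) = -7 - 473 = -480)
C = 9/91 (C = 9*(1/91) = 9/91 ≈ 0.098901)
C*h = (9/91)*(-480) = -4320/91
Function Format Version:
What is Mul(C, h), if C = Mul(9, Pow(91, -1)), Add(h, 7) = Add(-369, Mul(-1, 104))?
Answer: Rational(-4320, 91) ≈ -47.473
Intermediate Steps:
h = -480 (h = Add(-7, Add(-369, Mul(-1, 104))) = Add(-7, Add(-369, -104)) = Add(-7, -473) = -480)
C = Rational(9, 91) (C = Mul(9, Rational(1, 91)) = Rational(9, 91) ≈ 0.098901)
Mul(C, h) = Mul(Rational(9, 91), -480) = Rational(-4320, 91)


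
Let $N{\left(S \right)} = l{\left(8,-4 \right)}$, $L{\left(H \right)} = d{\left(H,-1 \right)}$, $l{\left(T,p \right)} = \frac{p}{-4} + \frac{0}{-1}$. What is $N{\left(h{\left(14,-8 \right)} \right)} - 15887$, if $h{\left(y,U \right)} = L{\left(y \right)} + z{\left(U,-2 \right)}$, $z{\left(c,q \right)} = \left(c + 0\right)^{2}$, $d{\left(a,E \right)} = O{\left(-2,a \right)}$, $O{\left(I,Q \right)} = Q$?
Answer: $-15886$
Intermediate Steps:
$d{\left(a,E \right)} = a$
$z{\left(c,q \right)} = c^{2}$
$l{\left(T,p \right)} = - \frac{p}{4}$ ($l{\left(T,p \right)} = p \left(- \frac{1}{4}\right) + 0 \left(-1\right) = - \frac{p}{4} + 0 = - \frac{p}{4}$)
$L{\left(H \right)} = H$
$h{\left(y,U \right)} = y + U^{2}$
$N{\left(S \right)} = 1$ ($N{\left(S \right)} = \left(- \frac{1}{4}\right) \left(-4\right) = 1$)
$N{\left(h{\left(14,-8 \right)} \right)} - 15887 = 1 - 15887 = -15886$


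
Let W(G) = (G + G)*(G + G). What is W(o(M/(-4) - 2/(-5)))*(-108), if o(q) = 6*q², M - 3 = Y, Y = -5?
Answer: -6377292/625 ≈ -10204.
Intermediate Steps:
M = -2 (M = 3 - 5 = -2)
W(G) = 4*G² (W(G) = (2*G)*(2*G) = 4*G²)
W(o(M/(-4) - 2/(-5)))*(-108) = (4*(6*(-2/(-4) - 2/(-5))²)²)*(-108) = (4*(6*(-2*(-¼) - 2*(-⅕))²)²)*(-108) = (4*(6*(½ + ⅖)²)²)*(-108) = (4*(6*(9/10)²)²)*(-108) = (4*(6*(81/100))²)*(-108) = (4*(243/50)²)*(-108) = (4*(59049/2500))*(-108) = (59049/625)*(-108) = -6377292/625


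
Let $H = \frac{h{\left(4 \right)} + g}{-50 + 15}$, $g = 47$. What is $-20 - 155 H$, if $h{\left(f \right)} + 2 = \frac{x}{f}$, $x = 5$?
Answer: $\frac{5175}{28} \approx 184.82$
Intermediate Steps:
$h{\left(f \right)} = -2 + \frac{5}{f}$
$H = - \frac{37}{28}$ ($H = \frac{\left(-2 + \frac{5}{4}\right) + 47}{-50 + 15} = \frac{\left(-2 + 5 \cdot \frac{1}{4}\right) + 47}{-35} = \left(\left(-2 + \frac{5}{4}\right) + 47\right) \left(- \frac{1}{35}\right) = \left(- \frac{3}{4} + 47\right) \left(- \frac{1}{35}\right) = \frac{185}{4} \left(- \frac{1}{35}\right) = - \frac{37}{28} \approx -1.3214$)
$-20 - 155 H = -20 - - \frac{5735}{28} = -20 + \frac{5735}{28} = \frac{5175}{28}$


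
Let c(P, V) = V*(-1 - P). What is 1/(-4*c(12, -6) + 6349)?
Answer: 1/6037 ≈ 0.00016565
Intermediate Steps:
1/(-4*c(12, -6) + 6349) = 1/(-(-4)*(-6)*(1 + 12) + 6349) = 1/(-(-4)*(-6)*13 + 6349) = 1/(-4*78 + 6349) = 1/(-312 + 6349) = 1/6037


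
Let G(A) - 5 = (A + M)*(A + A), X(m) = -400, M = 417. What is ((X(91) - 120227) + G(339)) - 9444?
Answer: 382502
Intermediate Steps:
G(A) = 5 + 2*A*(417 + A) (G(A) = 5 + (A + 417)*(A + A) = 5 + (417 + A)*(2*A) = 5 + 2*A*(417 + A))
((X(91) - 120227) + G(339)) - 9444 = ((-400 - 120227) + (5 + 2*339² + 834*339)) - 9444 = (-120627 + (5 + 2*114921 + 282726)) - 9444 = (-120627 + (5 + 229842 + 282726)) - 9444 = (-120627 + 512573) - 9444 = 391946 - 9444 = 382502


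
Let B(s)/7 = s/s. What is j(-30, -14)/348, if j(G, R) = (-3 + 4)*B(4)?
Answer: 7/348 ≈ 0.020115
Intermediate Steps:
B(s) = 7 (B(s) = 7*(s/s) = 7*1 = 7)
j(G, R) = 7 (j(G, R) = (-3 + 4)*7 = 1*7 = 7)
j(-30, -14)/348 = 7/348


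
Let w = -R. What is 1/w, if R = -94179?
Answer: 1/94179 ≈ 1.0618e-5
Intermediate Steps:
w = 94179 (w = -1*(-94179) = 94179)
1/w = 1/94179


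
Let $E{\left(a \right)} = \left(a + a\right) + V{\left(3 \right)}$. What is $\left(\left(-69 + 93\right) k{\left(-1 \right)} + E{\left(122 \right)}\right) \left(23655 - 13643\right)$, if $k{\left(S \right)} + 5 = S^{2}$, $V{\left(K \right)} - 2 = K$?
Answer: $1531836$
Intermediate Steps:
$V{\left(K \right)} = 2 + K$
$k{\left(S \right)} = -5 + S^{2}$
$E{\left(a \right)} = 5 + 2 a$ ($E{\left(a \right)} = \left(a + a\right) + \left(2 + 3\right) = 2 a + 5 = 5 + 2 a$)
$\left(\left(-69 + 93\right) k{\left(-1 \right)} + E{\left(122 \right)}\right) \left(23655 - 13643\right) = \left(\left(-69 + 93\right) \left(-5 + \left(-1\right)^{2}\right) + \left(5 + 2 \cdot 122\right)\right) \left(23655 - 13643\right) = \left(24 \left(-5 + 1\right) + \left(5 + 244\right)\right) 10012 = \left(24 \left(-4\right) + 249\right) 10012 = \left(-96 + 249\right) 10012 = 153 \cdot 10012 = 1531836$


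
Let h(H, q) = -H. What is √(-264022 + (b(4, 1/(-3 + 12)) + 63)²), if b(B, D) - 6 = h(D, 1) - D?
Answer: I*√21002621/9 ≈ 509.21*I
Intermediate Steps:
b(B, D) = 6 - 2*D (b(B, D) = 6 + (-D - D) = 6 - 2*D)
√(-264022 + (b(4, 1/(-3 + 12)) + 63)²) = √(-264022 + ((6 - 2/(-3 + 12)) + 63)²) = √(-264022 + ((6 - 2/9) + 63)²) = √(-264022 + (52/9 + 63)²) = √(-264022 + (619/9)²) = √(-264022 + 383161/81) = √(-21002621/81) = I*√21002621/9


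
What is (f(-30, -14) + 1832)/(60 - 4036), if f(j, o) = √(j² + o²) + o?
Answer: -909/1988 - √274/1988 ≈ -0.46557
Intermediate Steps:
f(j, o) = o + √(j² + o²)
(f(-30, -14) + 1832)/(60 - 4036) = ((-14 + √((-30)² + (-14)²)) + 1832)/(60 - 4036) = ((-14 + √(900 + 196)) + 1832)/(-3976) = ((-14 + √1096) + 1832)*(-1/3976) = ((-14 + 2*√274) + 1832)*(-1/3976) = (1818 + 2*√274)*(-1/3976) = -909/1988 - √274/1988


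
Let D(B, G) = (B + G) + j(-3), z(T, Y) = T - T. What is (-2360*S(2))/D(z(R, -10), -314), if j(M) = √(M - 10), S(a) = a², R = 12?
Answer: 2964160/98609 + 9440*I*√13/98609 ≈ 30.06 + 0.34517*I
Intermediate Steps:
z(T, Y) = 0
j(M) = √(-10 + M)
D(B, G) = B + G + I*√13 (D(B, G) = (B + G) + √(-10 - 3) = (B + G) + √(-13) = (B + G) + I*√13 = B + G + I*√13)
(-2360*S(2))/D(z(R, -10), -314) = (-2360*2²)/(0 - 314 + I*√13) = (-2360*4)/(-314 + I*√13) = -9440/(-314 + I*√13)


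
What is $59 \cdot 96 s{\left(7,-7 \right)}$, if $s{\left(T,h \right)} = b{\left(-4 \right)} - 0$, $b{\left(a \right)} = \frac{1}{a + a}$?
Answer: $-708$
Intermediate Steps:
$b{\left(a \right)} = \frac{1}{2 a}$
$s{\left(T,h \right)} = - \frac{1}{8}$ ($s{\left(T,h \right)} = \frac{1}{2 \left(-4\right)} - 0 = \frac{1}{2} \left(- \frac{1}{4}\right) + 0 = - \frac{1}{8} + 0 = - \frac{1}{8}$)
$59 \cdot 96 s{\left(7,-7 \right)} = 59 \cdot 96 \left(- \frac{1}{8}\right) = 5664 \left(- \frac{1}{8}\right) = -708$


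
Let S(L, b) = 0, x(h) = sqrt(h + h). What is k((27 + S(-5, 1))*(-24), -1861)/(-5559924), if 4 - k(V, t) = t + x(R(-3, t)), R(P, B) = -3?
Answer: -1865/5559924 + I*sqrt(6)/5559924 ≈ -0.00033544 + 4.4056e-7*I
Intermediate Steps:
x(h) = sqrt(2)*sqrt(h) (x(h) = sqrt(2*h) = sqrt(2)*sqrt(h))
k(V, t) = 4 - t - I*sqrt(6) (k(V, t) = 4 - (t + sqrt(2)*sqrt(-3)) = 4 - (t + sqrt(2)*(I*sqrt(3))) = 4 - (t + I*sqrt(6)) = 4 + (-t - I*sqrt(6)) = 4 - t - I*sqrt(6))
k((27 + S(-5, 1))*(-24), -1861)/(-5559924) = (4 - 1*(-1861) - I*sqrt(6))/(-5559924) = (4 + 1861 - I*sqrt(6))*(-1/5559924) = (1865 - I*sqrt(6))*(-1/5559924) = -1865/5559924 + I*sqrt(6)/5559924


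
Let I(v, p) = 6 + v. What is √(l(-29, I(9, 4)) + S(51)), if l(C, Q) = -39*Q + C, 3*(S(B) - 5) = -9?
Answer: 6*I*√17 ≈ 24.739*I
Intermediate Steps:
S(B) = 2 (S(B) = 5 + (⅓)*(-9) = 5 - 3 = 2)
l(C, Q) = C - 39*Q
√(l(-29, I(9, 4)) + S(51)) = √((-29 - 39*(6 + 9)) + 2) = √((-29 - 39*15) + 2) = √((-29 - 585) + 2) = √(-614 + 2) = √(-612) = 6*I*√17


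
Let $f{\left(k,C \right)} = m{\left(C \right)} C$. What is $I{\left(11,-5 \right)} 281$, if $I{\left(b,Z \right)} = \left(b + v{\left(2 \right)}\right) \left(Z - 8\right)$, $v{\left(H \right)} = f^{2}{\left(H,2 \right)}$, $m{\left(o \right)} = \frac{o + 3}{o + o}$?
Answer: $- \frac{252057}{4} \approx -63014.0$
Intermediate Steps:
$m{\left(o \right)} = \frac{3 + o}{2 o}$
$f{\left(k,C \right)} = \frac{3}{2} + \frac{C}{2}$ ($f{\left(k,C \right)} = \frac{3 + C}{2 C} C = \frac{3}{2} + \frac{C}{2}$)
$v{\left(H \right)} = \frac{25}{4}$ ($v{\left(H \right)} = \left(\frac{3}{2} + \frac{1}{2} \cdot 2\right)^{2} = \left(\frac{3}{2} + 1\right)^{2} = \left(\frac{5}{2}\right)^{2} = \frac{25}{4}$)
$I{\left(b,Z \right)} = \left(-8 + Z\right) \left(\frac{25}{4} + b\right)$ ($I{\left(b,Z \right)} = \left(b + \frac{25}{4}\right) \left(Z - 8\right) = \left(\frac{25}{4} + b\right) \left(-8 + Z\right) = \left(-8 + Z\right) \left(\frac{25}{4} + b\right)$)
$I{\left(11,-5 \right)} 281 = \left(-50 - 88 + \frac{25}{4} \left(-5\right) - 55\right) 281 = \left(-50 - 88 - \frac{125}{4} - 55\right) 281 = \left(- \frac{897}{4}\right) 281 = - \frac{252057}{4}$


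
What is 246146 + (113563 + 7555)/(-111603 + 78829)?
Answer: 4033533943/16387 ≈ 2.4614e+5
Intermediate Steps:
246146 + (113563 + 7555)/(-111603 + 78829) = 246146 + 121118/(-32774) = 246146 + 121118*(-1/32774) = 246146 - 60559/16387 = 4033533943/16387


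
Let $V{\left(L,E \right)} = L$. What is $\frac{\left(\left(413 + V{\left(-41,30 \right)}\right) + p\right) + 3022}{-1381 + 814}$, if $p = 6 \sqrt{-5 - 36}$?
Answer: $- \frac{3394}{567} - \frac{2 i \sqrt{41}}{189} \approx -5.9859 - 0.067758 i$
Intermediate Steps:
$p = 6 i \sqrt{41}$ ($p = 6 \sqrt{-41} = 6 i \sqrt{41} \approx 38.419 i$)
$\frac{\left(\left(413 + V{\left(-41,30 \right)}\right) + p\right) + 3022}{-1381 + 814} = \frac{\left(\left(413 - 41\right) + 6 i \sqrt{41}\right) + 3022}{-1381 + 814} = \frac{\left(372 + 6 i \sqrt{41}\right) + 3022}{-567} = \left(3394 + 6 i \sqrt{41}\right) \left(- \frac{1}{567}\right) = - \frac{3394}{567} - \frac{2 i \sqrt{41}}{189}$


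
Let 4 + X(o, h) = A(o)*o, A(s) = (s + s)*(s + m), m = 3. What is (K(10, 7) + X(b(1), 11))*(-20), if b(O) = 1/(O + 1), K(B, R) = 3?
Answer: -15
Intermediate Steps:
A(s) = 2*s*(3 + s) (A(s) = (s + s)*(s + 3) = (2*s)*(3 + s) = 2*s*(3 + s))
b(O) = 1/(1 + O)
X(o, h) = -4 + 2*o**2*(3 + o) (X(o, h) = -4 + (2*o*(3 + o))*o = -4 + 2*o**2*(3 + o))
(K(10, 7) + X(b(1), 11))*(-20) = (3 + (-4 + 2*(1/(1 + 1))**2*(3 + 1/(1 + 1))))*(-20) = (3 + (-4 + 2*(1/2)**2*(3 + 1/2)))*(-20) = (3 + (-4 + 2*(1/4)*(7/2)))*(-20) = (3 + (-4 + 7/4))*(-20) = (3 - 9/4)*(-20) = (3/4)*(-20) = -15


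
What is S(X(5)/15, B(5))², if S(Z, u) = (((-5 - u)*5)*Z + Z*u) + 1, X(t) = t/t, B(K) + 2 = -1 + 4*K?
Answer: 676/25 ≈ 27.040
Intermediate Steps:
B(K) = -3 + 4*K (B(K) = -2 + (-1 + 4*K) = -3 + 4*K)
X(t) = 1
S(Z, u) = 1 + Z*u + Z*(-25 - 5*u) (S(Z, u) = ((-25 - 5*u)*Z + Z*u) + 1 = (Z*(-25 - 5*u) + Z*u) + 1 = (Z*u + Z*(-25 - 5*u)) + 1 = 1 + Z*u + Z*(-25 - 5*u))
S(X(5)/15, B(5))² = (1 - 25/15 - 4*1/15*(-3 + 4*5))² = (1 - 25/15 - 4*1*(1/15)*(-3 + 20))² = (1 - 25*1/15 - 4*1/15*17)² = (1 - 5/3 - 68/15)² = (-26/5)² = 676/25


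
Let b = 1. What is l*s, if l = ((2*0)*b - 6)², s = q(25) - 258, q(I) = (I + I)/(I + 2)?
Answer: -27664/3 ≈ -9221.3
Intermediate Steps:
q(I) = 2*I/(2 + I) (q(I) = (2*I)/(2 + I) = 2*I/(2 + I))
s = -6916/27 (s = 2*25/(2 + 25) - 258 = 2*25/27 - 258 = 2*25*(1/27) - 258 = 50/27 - 258 = -6916/27 ≈ -256.15)
l = 36 (l = ((2*0)*1 - 6)² = (0*1 - 6)² = (0 - 6)² = (-6)² = 36)
l*s = 36*(-6916/27) = -27664/3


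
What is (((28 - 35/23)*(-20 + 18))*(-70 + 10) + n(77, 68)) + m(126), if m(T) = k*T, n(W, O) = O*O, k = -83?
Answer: -61102/23 ≈ -2656.6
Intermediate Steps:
n(W, O) = O²
m(T) = -83*T
(((28 - 35/23)*(-20 + 18))*(-70 + 10) + n(77, 68)) + m(126) = (((28 - 35/23)*(-20 + 18))*(-70 + 10) + 68²) - 83*126 = (((28 - 35*1/23)*(-2))*(-60) + 4624) - 10458 = (((28 - 35/23)*(-2))*(-60) + 4624) - 10458 = (((609/23)*(-2))*(-60) + 4624) - 10458 = (-1218/23*(-60) + 4624) - 10458 = (73080/23 + 4624) - 10458 = 179432/23 - 10458 = -61102/23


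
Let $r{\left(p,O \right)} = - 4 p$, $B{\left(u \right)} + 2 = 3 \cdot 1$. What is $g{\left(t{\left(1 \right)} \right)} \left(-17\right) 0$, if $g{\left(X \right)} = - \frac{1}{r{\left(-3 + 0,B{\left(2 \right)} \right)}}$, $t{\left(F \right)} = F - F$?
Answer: $0$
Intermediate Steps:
$B{\left(u \right)} = 1$ ($B{\left(u \right)} = -2 + 3 \cdot 1 = -2 + 3 = 1$)
$t{\left(F \right)} = 0$
$g{\left(X \right)} = - \frac{1}{12}$ ($g{\left(X \right)} = - \frac{1}{\left(-4\right) \left(-3 + 0\right)} = - \frac{1}{\left(-4\right) \left(-3\right)} = - \frac{1}{12}$)
$g{\left(t{\left(1 \right)} \right)} \left(-17\right) 0 = \left(- \frac{1}{12}\right) \left(-17\right) 0 = \frac{17}{12} \cdot 0 = 0$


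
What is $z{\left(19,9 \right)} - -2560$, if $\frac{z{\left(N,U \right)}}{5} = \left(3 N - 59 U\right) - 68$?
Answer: $-150$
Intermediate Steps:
$z{\left(N,U \right)} = -340 - 295 U + 15 N$ ($z{\left(N,U \right)} = 5 \left(\left(3 N - 59 U\right) - 68\right) = 5 \left(\left(- 59 U + 3 N\right) - 68\right) = 5 \left(-68 - 59 U + 3 N\right) = -340 - 295 U + 15 N$)
$z{\left(19,9 \right)} - -2560 = \left(-340 - 2655 + 15 \cdot 19\right) - -2560 = \left(-340 - 2655 + 285\right) + 2560 = -2710 + 2560 = -150$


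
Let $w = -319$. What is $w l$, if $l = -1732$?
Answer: $552508$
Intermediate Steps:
$w l = \left(-319\right) \left(-1732\right) = 552508$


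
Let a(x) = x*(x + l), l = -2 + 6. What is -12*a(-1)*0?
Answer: 0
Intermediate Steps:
l = 4
a(x) = x*(4 + x) (a(x) = x*(x + 4) = x*(4 + x))
-12*a(-1)*0 = -(-12)*(4 - 1)*0 = -(-12)*3*0 = -12*(-3)*0 = 36*0 = 0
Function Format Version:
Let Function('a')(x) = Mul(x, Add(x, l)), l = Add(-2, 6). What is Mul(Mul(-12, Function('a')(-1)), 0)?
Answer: 0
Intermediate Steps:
l = 4
Function('a')(x) = Mul(x, Add(4, x)) (Function('a')(x) = Mul(x, Add(x, 4)) = Mul(x, Add(4, x)))
Mul(Mul(-12, Function('a')(-1)), 0) = Mul(Mul(-12, Mul(-1, Add(4, -1))), 0) = Mul(Mul(-12, Mul(-1, 3)), 0) = Mul(Mul(-12, -3), 0) = Mul(36, 0) = 0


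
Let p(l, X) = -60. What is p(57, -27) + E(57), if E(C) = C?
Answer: -3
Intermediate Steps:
p(57, -27) + E(57) = -60 + 57 = -3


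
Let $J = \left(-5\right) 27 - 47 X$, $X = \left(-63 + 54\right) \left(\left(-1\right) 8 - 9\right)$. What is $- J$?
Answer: $7326$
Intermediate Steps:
$X = 153$ ($X = - 9 \left(-8 - 9\right) = \left(-9\right) \left(-17\right) = 153$)
$J = -7326$ ($J = \left(-5\right) 27 - 7191 = -135 - 7191 = -7326$)
$- J = \left(-1\right) \left(-7326\right) = 7326$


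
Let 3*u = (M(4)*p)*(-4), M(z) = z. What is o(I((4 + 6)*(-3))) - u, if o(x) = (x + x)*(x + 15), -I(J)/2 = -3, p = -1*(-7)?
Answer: 868/3 ≈ 289.33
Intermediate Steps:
p = 7
I(J) = 6 (I(J) = -2*(-3) = 6)
u = -112/3 (u = ((4*7)*(-4))/3 = (28*(-4))/3 = (⅓)*(-112) = -112/3 ≈ -37.333)
o(x) = 2*x*(15 + x) (o(x) = (2*x)*(15 + x) = 2*x*(15 + x))
o(I((4 + 6)*(-3))) - u = 2*6*(15 + 6) - 1*(-112/3) = 2*6*21 + 112/3 = 252 + 112/3 = 868/3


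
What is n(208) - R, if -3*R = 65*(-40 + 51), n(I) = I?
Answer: 1339/3 ≈ 446.33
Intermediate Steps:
R = -715/3 (R = -65*(-40 + 51)/3 = -65*11/3 = -⅓*715 = -715/3 ≈ -238.33)
n(208) - R = 208 - 1*(-715/3) = 208 + 715/3 = 1339/3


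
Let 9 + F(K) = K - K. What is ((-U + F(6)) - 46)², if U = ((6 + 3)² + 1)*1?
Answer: 18769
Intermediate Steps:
F(K) = -9 (F(K) = -9 + (K - K) = -9 + 0 = -9)
U = 82 (U = (9² + 1)*1 = (81 + 1)*1 = 82*1 = 82)
((-U + F(6)) - 46)² = ((-1*82 - 9) - 46)² = ((-82 - 9) - 46)² = (-91 - 46)² = (-137)² = 18769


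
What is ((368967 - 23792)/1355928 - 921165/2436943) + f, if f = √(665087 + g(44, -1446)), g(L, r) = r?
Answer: -407861616095/3304319248104 + √663641 ≈ 814.52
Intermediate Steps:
f = √663641 (f = √(665087 - 1446) = √663641 ≈ 814.64)
((368967 - 23792)/1355928 - 921165/2436943) + f = ((368967 - 23792)/1355928 - 921165/2436943) + √663641 = (345175*(1/1355928) - 921165*1/2436943) + √663641 = (345175/1355928 - 921165/2436943) + √663641 = -407861616095/3304319248104 + √663641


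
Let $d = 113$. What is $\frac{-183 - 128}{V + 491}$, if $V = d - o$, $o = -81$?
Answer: $- \frac{311}{685} \approx -0.45401$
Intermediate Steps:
$V = 194$ ($V = 113 - -81 = 113 + 81 = 194$)
$\frac{-183 - 128}{V + 491} = \frac{-183 - 128}{194 + 491} = - \frac{311}{685}$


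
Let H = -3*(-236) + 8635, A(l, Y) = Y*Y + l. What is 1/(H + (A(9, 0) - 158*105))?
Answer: -1/7238 ≈ -0.00013816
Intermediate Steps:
A(l, Y) = l + Y² (A(l, Y) = Y² + l = l + Y²)
H = 9343 (H = 708 + 8635 = 9343)
1/(H + (A(9, 0) - 158*105)) = 1/(9343 + ((9 + 0²) - 158*105)) = 1/(9343 + ((9 + 0) - 16590)) = 1/(9343 + (9 - 16590)) = 1/(9343 - 16581) = 1/(-7238) = -1/7238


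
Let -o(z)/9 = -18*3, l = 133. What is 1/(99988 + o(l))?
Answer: 1/100474 ≈ 9.9528e-6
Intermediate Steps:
o(z) = 486 (o(z) = -(-162)*3 = -9*(-54) = 486)
1/(99988 + o(l)) = 1/(99988 + 486) = 1/100474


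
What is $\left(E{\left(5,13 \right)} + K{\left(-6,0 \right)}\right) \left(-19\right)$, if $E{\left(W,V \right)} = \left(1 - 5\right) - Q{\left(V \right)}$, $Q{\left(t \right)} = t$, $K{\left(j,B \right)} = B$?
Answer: $323$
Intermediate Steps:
$E{\left(W,V \right)} = -4 - V$ ($E{\left(W,V \right)} = \left(1 - 5\right) - V = -4 - V$)
$\left(E{\left(5,13 \right)} + K{\left(-6,0 \right)}\right) \left(-19\right) = \left(\left(-4 - 13\right) + 0\right) \left(-19\right) = \left(-17 + 0\right) \left(-19\right) = \left(-17\right) \left(-19\right) = 323$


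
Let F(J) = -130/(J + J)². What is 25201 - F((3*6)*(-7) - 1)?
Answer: 812933923/32258 ≈ 25201.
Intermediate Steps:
F(J) = -65/(2*J²) (F(J) = -130*1/(4*J²) = -65/(2*J²))
25201 - F((3*6)*(-7) - 1) = 25201 - (-65)/(2*((3*6)*(-7) - 1)²) = 25201 - (-65)/(2*(18*(-7) - 1)²) = 25201 - (-65)/(2*(-126 - 1)²) = 25201 - (-65)/(2*(-127)²) = 25201 - (-65)/(2*16129) = 25201 - 1*(-65/32258) = 25201 + 65/32258 = 812933923/32258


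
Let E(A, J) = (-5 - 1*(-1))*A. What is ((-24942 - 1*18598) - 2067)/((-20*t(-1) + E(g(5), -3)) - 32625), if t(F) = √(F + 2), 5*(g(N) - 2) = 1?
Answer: 228035/163269 ≈ 1.3967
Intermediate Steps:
g(N) = 11/5 (g(N) = 2 + (⅕)*1 = 2 + ⅕ = 11/5)
t(F) = √(2 + F)
E(A, J) = -4*A (E(A, J) = (-5 + 1)*A = -4*A)
((-24942 - 1*18598) - 2067)/((-20*t(-1) + E(g(5), -3)) - 32625) = ((-24942 - 1*18598) - 2067)/((-20*√(2 - 1) - 4*11/5) - 32625) = ((-24942 - 18598) - 2067)/((-20*√1 - 44/5) - 32625) = (-43540 - 2067)/((-20*1 - 44/5) - 32625) = -45607/((-20 - 44/5) - 32625) = -45607/(-144/5 - 32625) = -45607/(-163269/5) = -45607*(-5/163269) = 228035/163269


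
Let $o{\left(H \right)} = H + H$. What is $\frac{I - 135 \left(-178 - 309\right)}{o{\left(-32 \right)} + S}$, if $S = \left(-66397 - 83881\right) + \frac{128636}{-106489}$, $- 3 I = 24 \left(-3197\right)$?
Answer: $- \frac{9724681969}{16009897874} \approx -0.60742$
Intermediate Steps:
$o{\left(H \right)} = 2 H$
$I = 25576$ ($I = - \frac{24 \left(-3197\right)}{3} = \left(- \frac{1}{3}\right) \left(-76728\right) = 25576$)
$S = - \frac{16003082578}{106489}$ ($S = -150278 + 128636 \left(- \frac{1}{106489}\right) = -150278 - \frac{128636}{106489} = - \frac{16003082578}{106489} \approx -1.5028 \cdot 10^{5}$)
$\frac{I - 135 \left(-178 - 309\right)}{o{\left(-32 \right)} + S} = \frac{25576 - 135 \left(-178 - 309\right)}{2 \left(-32\right) - \frac{16003082578}{106489}} = \frac{25576 - -65745}{-64 - \frac{16003082578}{106489}} = \frac{25576 + 65745}{- \frac{16009897874}{106489}} = 91321 \left(- \frac{106489}{16009897874}\right) = - \frac{9724681969}{16009897874}$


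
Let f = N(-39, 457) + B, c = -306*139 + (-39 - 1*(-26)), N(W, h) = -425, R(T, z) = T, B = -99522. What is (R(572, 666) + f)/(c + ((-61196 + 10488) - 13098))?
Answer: 33125/35451 ≈ 0.93439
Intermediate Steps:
c = -42547 (c = -42534 + (-39 + 26) = -42534 - 13 = -42547)
f = -99947 (f = -425 - 99522 = -99947)
(R(572, 666) + f)/(c + ((-61196 + 10488) - 13098)) = (572 - 99947)/(-42547 + ((-61196 + 10488) - 13098)) = -99375/(-42547 + (-50708 - 13098)) = -99375/(-42547 - 63806) = -99375/(-106353) = -99375*(-1/106353) = 33125/35451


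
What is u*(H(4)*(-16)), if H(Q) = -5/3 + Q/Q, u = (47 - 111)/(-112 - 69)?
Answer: 2048/543 ≈ 3.7716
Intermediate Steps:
u = 64/181 (u = -64/(-181) = -64*(-1/181) = 64/181 ≈ 0.35359)
H(Q) = -⅔ (H(Q) = -5*⅓ + 1 = -5/3 + 1 = -⅔)
u*(H(4)*(-16)) = 64*(-⅔*(-16))/181 = (64/181)*(32/3) = 2048/543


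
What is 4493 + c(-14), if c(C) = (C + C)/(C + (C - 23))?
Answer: 229171/51 ≈ 4493.5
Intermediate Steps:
c(C) = 2*C/(-23 + 2*C) (c(C) = (2*C)/(C + (-23 + C)) = (2*C)/(-23 + 2*C) = 2*C/(-23 + 2*C))
4493 + c(-14) = 4493 + 2*(-14)/(-23 + 2*(-14)) = 4493 + 2*(-14)/(-23 - 28) = 4493 + 2*(-14)/(-51) = 4493 + 2*(-14)*(-1/51) = 4493 + 28/51 = 229171/51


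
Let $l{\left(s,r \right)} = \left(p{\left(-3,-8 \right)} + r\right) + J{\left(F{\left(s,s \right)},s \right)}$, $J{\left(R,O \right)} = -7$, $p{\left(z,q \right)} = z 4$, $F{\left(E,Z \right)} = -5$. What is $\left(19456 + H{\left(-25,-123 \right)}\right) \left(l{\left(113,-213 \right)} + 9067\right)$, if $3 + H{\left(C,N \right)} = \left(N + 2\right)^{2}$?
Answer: $301220490$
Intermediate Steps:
$H{\left(C,N \right)} = -3 + \left(2 + N\right)^{2}$ ($H{\left(C,N \right)} = -3 + \left(N + 2\right)^{2} = -3 + \left(2 + N\right)^{2}$)
$p{\left(z,q \right)} = 4 z$
$l{\left(s,r \right)} = -19 + r$ ($l{\left(s,r \right)} = \left(4 \left(-3\right) + r\right) - 7 = \left(-12 + r\right) - 7 = -19 + r$)
$\left(19456 + H{\left(-25,-123 \right)}\right) \left(l{\left(113,-213 \right)} + 9067\right) = \left(19456 - \left(3 - \left(2 - 123\right)^{2}\right)\right) \left(\left(-19 - 213\right) + 9067\right) = \left(19456 - \left(3 - \left(-121\right)^{2}\right)\right) \left(-232 + 9067\right) = \left(19456 + \left(-3 + 14641\right)\right) 8835 = \left(19456 + 14638\right) 8835 = 34094 \cdot 8835 = 301220490$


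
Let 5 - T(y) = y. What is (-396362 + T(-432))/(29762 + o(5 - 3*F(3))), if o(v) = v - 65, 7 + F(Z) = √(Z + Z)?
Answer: -470723151/35338267 - 47511*√6/35338267 ≈ -13.324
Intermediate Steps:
T(y) = 5 - y
F(Z) = -7 + √2*√Z (F(Z) = -7 + √(Z + Z) = -7 + √(2*Z) = -7 + √2*√Z)
o(v) = -65 + v
(-396362 + T(-432))/(29762 + o(5 - 3*F(3))) = (-396362 + (5 - 1*(-432)))/(29762 + (-65 + (5 - 3*(-7 + √2*√3)))) = (-396362 + (5 + 432))/(29762 + (-65 + (5 - 3*(-7 + √6)))) = (-396362 + 437)/(29762 + (-65 + (5 + (21 - 3*√6)))) = -395925/(29762 + (-65 + (26 - 3*√6))) = -395925/(29762 + (-39 - 3*√6)) = -395925/(29723 - 3*√6)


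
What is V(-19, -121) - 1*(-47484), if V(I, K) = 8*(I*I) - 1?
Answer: 50371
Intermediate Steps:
V(I, K) = -1 + 8*I² (V(I, K) = 8*I² - 1 = -1 + 8*I²)
V(-19, -121) - 1*(-47484) = (-1 + 8*(-19)²) - 1*(-47484) = (-1 + 8*361) + 47484 = (-1 + 2888) + 47484 = 2887 + 47484 = 50371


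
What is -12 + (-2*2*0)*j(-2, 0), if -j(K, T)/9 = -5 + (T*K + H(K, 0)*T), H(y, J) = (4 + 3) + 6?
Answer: -12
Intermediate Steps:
H(y, J) = 13 (H(y, J) = 7 + 6 = 13)
j(K, T) = 45 - 117*T - 9*K*T (j(K, T) = -9*(-5 + (T*K + 13*T)) = -9*(-5 + (K*T + 13*T)) = -9*(-5 + (13*T + K*T)) = -9*(-5 + 13*T + K*T) = 45 - 117*T - 9*K*T)
-12 + (-2*2*0)*j(-2, 0) = -12 + (-2*2*0)*(45 - 117*0 - 9*(-2)*0) = -12 + (-4*0)*(45 + 0 + 0) = -12 + 0*45 = -12 + 0 = -12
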